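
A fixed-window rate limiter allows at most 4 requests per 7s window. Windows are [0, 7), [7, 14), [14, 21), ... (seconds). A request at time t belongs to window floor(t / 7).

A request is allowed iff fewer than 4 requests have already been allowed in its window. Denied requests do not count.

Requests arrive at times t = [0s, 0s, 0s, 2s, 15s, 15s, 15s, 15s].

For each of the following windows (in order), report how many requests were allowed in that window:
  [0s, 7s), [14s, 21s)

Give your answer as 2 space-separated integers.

Processing requests:
  req#1 t=0s (window 0): ALLOW
  req#2 t=0s (window 0): ALLOW
  req#3 t=0s (window 0): ALLOW
  req#4 t=2s (window 0): ALLOW
  req#5 t=15s (window 2): ALLOW
  req#6 t=15s (window 2): ALLOW
  req#7 t=15s (window 2): ALLOW
  req#8 t=15s (window 2): ALLOW

Allowed counts by window: 4 4

Answer: 4 4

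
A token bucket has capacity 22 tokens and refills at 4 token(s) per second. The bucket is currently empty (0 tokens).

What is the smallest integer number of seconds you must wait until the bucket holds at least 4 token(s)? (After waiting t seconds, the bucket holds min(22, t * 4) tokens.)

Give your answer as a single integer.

Need t * 4 >= 4, so t >= 4/4.
Smallest integer t = ceil(4/4) = 1.

Answer: 1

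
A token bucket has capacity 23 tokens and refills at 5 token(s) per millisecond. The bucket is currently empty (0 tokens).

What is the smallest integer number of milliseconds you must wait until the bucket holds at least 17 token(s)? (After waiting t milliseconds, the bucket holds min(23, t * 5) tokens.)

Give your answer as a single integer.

Answer: 4

Derivation:
Need t * 5 >= 17, so t >= 17/5.
Smallest integer t = ceil(17/5) = 4.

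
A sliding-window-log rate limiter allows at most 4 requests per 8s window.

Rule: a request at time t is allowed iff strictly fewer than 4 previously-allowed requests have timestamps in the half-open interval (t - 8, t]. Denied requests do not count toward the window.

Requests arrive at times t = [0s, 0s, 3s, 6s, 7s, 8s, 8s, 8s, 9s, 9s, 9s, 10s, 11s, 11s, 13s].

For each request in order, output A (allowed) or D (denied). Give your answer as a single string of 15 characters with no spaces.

Answer: AAAADAADDDDDADD

Derivation:
Tracking allowed requests in the window:
  req#1 t=0s: ALLOW
  req#2 t=0s: ALLOW
  req#3 t=3s: ALLOW
  req#4 t=6s: ALLOW
  req#5 t=7s: DENY
  req#6 t=8s: ALLOW
  req#7 t=8s: ALLOW
  req#8 t=8s: DENY
  req#9 t=9s: DENY
  req#10 t=9s: DENY
  req#11 t=9s: DENY
  req#12 t=10s: DENY
  req#13 t=11s: ALLOW
  req#14 t=11s: DENY
  req#15 t=13s: DENY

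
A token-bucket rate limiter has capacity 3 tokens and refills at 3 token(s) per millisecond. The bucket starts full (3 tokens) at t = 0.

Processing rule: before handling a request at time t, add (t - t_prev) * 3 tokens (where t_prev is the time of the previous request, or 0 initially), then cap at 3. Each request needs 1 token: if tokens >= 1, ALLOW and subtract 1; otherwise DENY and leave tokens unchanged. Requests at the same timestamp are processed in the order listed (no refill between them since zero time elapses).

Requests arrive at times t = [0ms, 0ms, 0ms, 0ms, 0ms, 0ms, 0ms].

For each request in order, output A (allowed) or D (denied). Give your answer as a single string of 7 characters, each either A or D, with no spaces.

Simulating step by step:
  req#1 t=0ms: ALLOW
  req#2 t=0ms: ALLOW
  req#3 t=0ms: ALLOW
  req#4 t=0ms: DENY
  req#5 t=0ms: DENY
  req#6 t=0ms: DENY
  req#7 t=0ms: DENY

Answer: AAADDDD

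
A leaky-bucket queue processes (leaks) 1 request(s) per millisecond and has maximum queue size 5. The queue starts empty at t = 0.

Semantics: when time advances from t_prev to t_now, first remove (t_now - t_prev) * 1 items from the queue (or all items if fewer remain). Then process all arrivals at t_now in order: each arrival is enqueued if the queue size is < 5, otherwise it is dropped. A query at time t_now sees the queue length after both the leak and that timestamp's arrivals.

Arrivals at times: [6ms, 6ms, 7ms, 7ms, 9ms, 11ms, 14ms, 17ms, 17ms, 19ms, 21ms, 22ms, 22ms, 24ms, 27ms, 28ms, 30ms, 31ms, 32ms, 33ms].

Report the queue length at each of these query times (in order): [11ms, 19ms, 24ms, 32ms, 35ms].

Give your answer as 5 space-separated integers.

Answer: 1 1 1 1 0

Derivation:
Queue lengths at query times:
  query t=11ms: backlog = 1
  query t=19ms: backlog = 1
  query t=24ms: backlog = 1
  query t=32ms: backlog = 1
  query t=35ms: backlog = 0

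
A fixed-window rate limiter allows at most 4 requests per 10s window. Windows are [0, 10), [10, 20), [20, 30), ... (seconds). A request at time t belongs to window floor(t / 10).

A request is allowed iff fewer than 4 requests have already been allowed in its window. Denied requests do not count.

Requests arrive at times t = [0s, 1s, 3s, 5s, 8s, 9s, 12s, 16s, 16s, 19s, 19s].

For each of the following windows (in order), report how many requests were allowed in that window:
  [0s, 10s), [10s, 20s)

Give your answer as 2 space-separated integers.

Processing requests:
  req#1 t=0s (window 0): ALLOW
  req#2 t=1s (window 0): ALLOW
  req#3 t=3s (window 0): ALLOW
  req#4 t=5s (window 0): ALLOW
  req#5 t=8s (window 0): DENY
  req#6 t=9s (window 0): DENY
  req#7 t=12s (window 1): ALLOW
  req#8 t=16s (window 1): ALLOW
  req#9 t=16s (window 1): ALLOW
  req#10 t=19s (window 1): ALLOW
  req#11 t=19s (window 1): DENY

Allowed counts by window: 4 4

Answer: 4 4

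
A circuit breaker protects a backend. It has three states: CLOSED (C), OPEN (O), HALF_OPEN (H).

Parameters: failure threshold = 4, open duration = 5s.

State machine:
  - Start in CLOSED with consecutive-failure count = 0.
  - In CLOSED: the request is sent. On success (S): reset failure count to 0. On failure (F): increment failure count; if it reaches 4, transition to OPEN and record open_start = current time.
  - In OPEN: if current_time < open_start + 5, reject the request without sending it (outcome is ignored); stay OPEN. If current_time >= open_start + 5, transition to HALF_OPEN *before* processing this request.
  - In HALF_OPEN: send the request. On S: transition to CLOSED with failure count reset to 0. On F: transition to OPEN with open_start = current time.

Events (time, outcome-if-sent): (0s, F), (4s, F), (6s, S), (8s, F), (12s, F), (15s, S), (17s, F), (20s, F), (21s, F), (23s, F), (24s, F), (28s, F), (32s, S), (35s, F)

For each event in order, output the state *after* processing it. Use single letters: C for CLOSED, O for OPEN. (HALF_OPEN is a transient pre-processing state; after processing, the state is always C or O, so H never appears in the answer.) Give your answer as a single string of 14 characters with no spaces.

State after each event:
  event#1 t=0s outcome=F: state=CLOSED
  event#2 t=4s outcome=F: state=CLOSED
  event#3 t=6s outcome=S: state=CLOSED
  event#4 t=8s outcome=F: state=CLOSED
  event#5 t=12s outcome=F: state=CLOSED
  event#6 t=15s outcome=S: state=CLOSED
  event#7 t=17s outcome=F: state=CLOSED
  event#8 t=20s outcome=F: state=CLOSED
  event#9 t=21s outcome=F: state=CLOSED
  event#10 t=23s outcome=F: state=OPEN
  event#11 t=24s outcome=F: state=OPEN
  event#12 t=28s outcome=F: state=OPEN
  event#13 t=32s outcome=S: state=OPEN
  event#14 t=35s outcome=F: state=OPEN

Answer: CCCCCCCCCOOOOO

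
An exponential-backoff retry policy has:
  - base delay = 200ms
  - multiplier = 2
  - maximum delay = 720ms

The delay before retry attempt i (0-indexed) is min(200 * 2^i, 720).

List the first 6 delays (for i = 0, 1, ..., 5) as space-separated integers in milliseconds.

Answer: 200 400 720 720 720 720

Derivation:
Computing each delay:
  i=0: min(200*2^0, 720) = 200
  i=1: min(200*2^1, 720) = 400
  i=2: min(200*2^2, 720) = 720
  i=3: min(200*2^3, 720) = 720
  i=4: min(200*2^4, 720) = 720
  i=5: min(200*2^5, 720) = 720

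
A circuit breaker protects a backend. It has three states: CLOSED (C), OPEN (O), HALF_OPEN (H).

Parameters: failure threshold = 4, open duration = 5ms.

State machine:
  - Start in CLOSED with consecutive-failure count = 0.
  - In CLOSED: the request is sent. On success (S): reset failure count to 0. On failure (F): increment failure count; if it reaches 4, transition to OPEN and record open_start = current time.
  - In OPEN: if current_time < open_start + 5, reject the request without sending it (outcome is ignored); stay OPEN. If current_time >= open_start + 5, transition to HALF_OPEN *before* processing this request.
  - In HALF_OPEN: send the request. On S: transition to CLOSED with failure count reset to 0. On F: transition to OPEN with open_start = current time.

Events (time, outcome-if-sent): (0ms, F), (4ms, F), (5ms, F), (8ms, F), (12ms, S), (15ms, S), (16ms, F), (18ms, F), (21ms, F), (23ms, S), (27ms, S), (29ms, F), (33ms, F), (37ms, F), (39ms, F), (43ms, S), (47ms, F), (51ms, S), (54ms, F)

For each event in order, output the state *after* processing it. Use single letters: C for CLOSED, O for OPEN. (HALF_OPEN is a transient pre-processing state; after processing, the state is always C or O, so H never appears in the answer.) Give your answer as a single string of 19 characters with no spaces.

Answer: CCCOOCCCCCCCCCOOOOO

Derivation:
State after each event:
  event#1 t=0ms outcome=F: state=CLOSED
  event#2 t=4ms outcome=F: state=CLOSED
  event#3 t=5ms outcome=F: state=CLOSED
  event#4 t=8ms outcome=F: state=OPEN
  event#5 t=12ms outcome=S: state=OPEN
  event#6 t=15ms outcome=S: state=CLOSED
  event#7 t=16ms outcome=F: state=CLOSED
  event#8 t=18ms outcome=F: state=CLOSED
  event#9 t=21ms outcome=F: state=CLOSED
  event#10 t=23ms outcome=S: state=CLOSED
  event#11 t=27ms outcome=S: state=CLOSED
  event#12 t=29ms outcome=F: state=CLOSED
  event#13 t=33ms outcome=F: state=CLOSED
  event#14 t=37ms outcome=F: state=CLOSED
  event#15 t=39ms outcome=F: state=OPEN
  event#16 t=43ms outcome=S: state=OPEN
  event#17 t=47ms outcome=F: state=OPEN
  event#18 t=51ms outcome=S: state=OPEN
  event#19 t=54ms outcome=F: state=OPEN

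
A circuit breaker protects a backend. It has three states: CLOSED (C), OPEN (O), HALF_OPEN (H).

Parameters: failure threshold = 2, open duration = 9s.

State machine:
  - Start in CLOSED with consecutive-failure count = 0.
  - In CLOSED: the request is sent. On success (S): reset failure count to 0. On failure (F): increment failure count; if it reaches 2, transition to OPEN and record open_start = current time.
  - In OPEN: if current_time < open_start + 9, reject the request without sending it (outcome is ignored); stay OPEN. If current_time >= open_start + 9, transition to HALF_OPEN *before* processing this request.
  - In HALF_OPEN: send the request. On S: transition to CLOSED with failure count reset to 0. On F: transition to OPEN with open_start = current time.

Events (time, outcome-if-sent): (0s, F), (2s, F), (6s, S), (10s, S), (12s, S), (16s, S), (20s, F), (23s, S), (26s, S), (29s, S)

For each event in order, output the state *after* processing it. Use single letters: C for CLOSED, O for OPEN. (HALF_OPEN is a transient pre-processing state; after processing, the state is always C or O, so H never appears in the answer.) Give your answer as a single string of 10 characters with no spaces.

Answer: COOOCCCCCC

Derivation:
State after each event:
  event#1 t=0s outcome=F: state=CLOSED
  event#2 t=2s outcome=F: state=OPEN
  event#3 t=6s outcome=S: state=OPEN
  event#4 t=10s outcome=S: state=OPEN
  event#5 t=12s outcome=S: state=CLOSED
  event#6 t=16s outcome=S: state=CLOSED
  event#7 t=20s outcome=F: state=CLOSED
  event#8 t=23s outcome=S: state=CLOSED
  event#9 t=26s outcome=S: state=CLOSED
  event#10 t=29s outcome=S: state=CLOSED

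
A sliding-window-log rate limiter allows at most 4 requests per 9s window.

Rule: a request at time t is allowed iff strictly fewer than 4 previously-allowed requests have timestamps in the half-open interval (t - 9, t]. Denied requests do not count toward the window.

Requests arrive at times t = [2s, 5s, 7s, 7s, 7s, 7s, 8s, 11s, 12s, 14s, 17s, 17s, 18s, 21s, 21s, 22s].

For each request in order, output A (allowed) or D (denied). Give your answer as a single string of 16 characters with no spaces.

Tracking allowed requests in the window:
  req#1 t=2s: ALLOW
  req#2 t=5s: ALLOW
  req#3 t=7s: ALLOW
  req#4 t=7s: ALLOW
  req#5 t=7s: DENY
  req#6 t=7s: DENY
  req#7 t=8s: DENY
  req#8 t=11s: ALLOW
  req#9 t=12s: DENY
  req#10 t=14s: ALLOW
  req#11 t=17s: ALLOW
  req#12 t=17s: ALLOW
  req#13 t=18s: DENY
  req#14 t=21s: ALLOW
  req#15 t=21s: DENY
  req#16 t=22s: DENY

Answer: AAAADDDADAAADADD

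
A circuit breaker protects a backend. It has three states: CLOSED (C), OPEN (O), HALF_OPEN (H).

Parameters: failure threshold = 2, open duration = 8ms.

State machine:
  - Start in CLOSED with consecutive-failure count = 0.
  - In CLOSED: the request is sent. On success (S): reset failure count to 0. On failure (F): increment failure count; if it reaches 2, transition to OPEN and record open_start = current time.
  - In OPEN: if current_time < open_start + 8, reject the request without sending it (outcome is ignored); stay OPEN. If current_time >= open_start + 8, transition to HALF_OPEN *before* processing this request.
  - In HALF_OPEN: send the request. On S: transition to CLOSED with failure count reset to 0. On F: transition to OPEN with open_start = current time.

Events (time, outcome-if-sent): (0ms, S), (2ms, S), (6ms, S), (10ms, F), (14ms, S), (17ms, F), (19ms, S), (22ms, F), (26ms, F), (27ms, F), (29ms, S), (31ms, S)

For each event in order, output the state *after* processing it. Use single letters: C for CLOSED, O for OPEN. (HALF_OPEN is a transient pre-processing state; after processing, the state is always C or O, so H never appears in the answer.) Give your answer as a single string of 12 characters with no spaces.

State after each event:
  event#1 t=0ms outcome=S: state=CLOSED
  event#2 t=2ms outcome=S: state=CLOSED
  event#3 t=6ms outcome=S: state=CLOSED
  event#4 t=10ms outcome=F: state=CLOSED
  event#5 t=14ms outcome=S: state=CLOSED
  event#6 t=17ms outcome=F: state=CLOSED
  event#7 t=19ms outcome=S: state=CLOSED
  event#8 t=22ms outcome=F: state=CLOSED
  event#9 t=26ms outcome=F: state=OPEN
  event#10 t=27ms outcome=F: state=OPEN
  event#11 t=29ms outcome=S: state=OPEN
  event#12 t=31ms outcome=S: state=OPEN

Answer: CCCCCCCCOOOO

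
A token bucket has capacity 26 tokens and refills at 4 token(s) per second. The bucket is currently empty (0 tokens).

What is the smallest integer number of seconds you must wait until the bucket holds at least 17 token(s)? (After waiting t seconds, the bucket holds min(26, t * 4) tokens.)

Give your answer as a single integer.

Need t * 4 >= 17, so t >= 17/4.
Smallest integer t = ceil(17/4) = 5.

Answer: 5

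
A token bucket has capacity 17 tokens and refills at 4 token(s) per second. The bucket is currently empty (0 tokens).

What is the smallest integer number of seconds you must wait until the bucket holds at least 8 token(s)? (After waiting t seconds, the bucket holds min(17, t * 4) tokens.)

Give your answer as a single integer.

Need t * 4 >= 8, so t >= 8/4.
Smallest integer t = ceil(8/4) = 2.

Answer: 2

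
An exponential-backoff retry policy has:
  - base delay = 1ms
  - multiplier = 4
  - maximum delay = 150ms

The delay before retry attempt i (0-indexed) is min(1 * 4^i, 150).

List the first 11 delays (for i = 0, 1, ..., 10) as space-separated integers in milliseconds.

Answer: 1 4 16 64 150 150 150 150 150 150 150

Derivation:
Computing each delay:
  i=0: min(1*4^0, 150) = 1
  i=1: min(1*4^1, 150) = 4
  i=2: min(1*4^2, 150) = 16
  i=3: min(1*4^3, 150) = 64
  i=4: min(1*4^4, 150) = 150
  i=5: min(1*4^5, 150) = 150
  i=6: min(1*4^6, 150) = 150
  i=7: min(1*4^7, 150) = 150
  i=8: min(1*4^8, 150) = 150
  i=9: min(1*4^9, 150) = 150
  i=10: min(1*4^10, 150) = 150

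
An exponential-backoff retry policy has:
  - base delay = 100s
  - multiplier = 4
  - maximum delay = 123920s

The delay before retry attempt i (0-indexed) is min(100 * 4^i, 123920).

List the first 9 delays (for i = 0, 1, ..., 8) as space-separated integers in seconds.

Computing each delay:
  i=0: min(100*4^0, 123920) = 100
  i=1: min(100*4^1, 123920) = 400
  i=2: min(100*4^2, 123920) = 1600
  i=3: min(100*4^3, 123920) = 6400
  i=4: min(100*4^4, 123920) = 25600
  i=5: min(100*4^5, 123920) = 102400
  i=6: min(100*4^6, 123920) = 123920
  i=7: min(100*4^7, 123920) = 123920
  i=8: min(100*4^8, 123920) = 123920

Answer: 100 400 1600 6400 25600 102400 123920 123920 123920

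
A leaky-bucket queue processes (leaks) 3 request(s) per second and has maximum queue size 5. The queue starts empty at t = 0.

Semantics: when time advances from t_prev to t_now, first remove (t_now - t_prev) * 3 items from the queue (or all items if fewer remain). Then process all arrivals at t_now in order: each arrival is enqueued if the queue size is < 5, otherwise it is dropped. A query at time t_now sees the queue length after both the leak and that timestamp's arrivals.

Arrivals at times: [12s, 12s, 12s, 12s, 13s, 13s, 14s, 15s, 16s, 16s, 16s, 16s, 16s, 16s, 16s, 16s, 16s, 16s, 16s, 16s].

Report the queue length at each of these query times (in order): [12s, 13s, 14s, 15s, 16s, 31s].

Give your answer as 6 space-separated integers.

Answer: 4 3 1 1 5 0

Derivation:
Queue lengths at query times:
  query t=12s: backlog = 4
  query t=13s: backlog = 3
  query t=14s: backlog = 1
  query t=15s: backlog = 1
  query t=16s: backlog = 5
  query t=31s: backlog = 0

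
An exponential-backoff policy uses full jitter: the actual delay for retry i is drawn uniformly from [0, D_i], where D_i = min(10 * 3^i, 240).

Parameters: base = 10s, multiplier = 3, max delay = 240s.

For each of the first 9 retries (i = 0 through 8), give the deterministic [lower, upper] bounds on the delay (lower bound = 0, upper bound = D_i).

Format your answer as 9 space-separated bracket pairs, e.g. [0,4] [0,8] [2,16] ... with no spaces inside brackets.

Answer: [0,10] [0,30] [0,90] [0,240] [0,240] [0,240] [0,240] [0,240] [0,240]

Derivation:
Computing bounds per retry:
  i=0: D_i=min(10*3^0,240)=10, bounds=[0,10]
  i=1: D_i=min(10*3^1,240)=30, bounds=[0,30]
  i=2: D_i=min(10*3^2,240)=90, bounds=[0,90]
  i=3: D_i=min(10*3^3,240)=240, bounds=[0,240]
  i=4: D_i=min(10*3^4,240)=240, bounds=[0,240]
  i=5: D_i=min(10*3^5,240)=240, bounds=[0,240]
  i=6: D_i=min(10*3^6,240)=240, bounds=[0,240]
  i=7: D_i=min(10*3^7,240)=240, bounds=[0,240]
  i=8: D_i=min(10*3^8,240)=240, bounds=[0,240]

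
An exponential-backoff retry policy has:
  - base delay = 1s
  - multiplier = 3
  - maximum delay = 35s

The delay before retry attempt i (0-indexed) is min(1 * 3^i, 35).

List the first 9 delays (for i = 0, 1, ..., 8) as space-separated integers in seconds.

Answer: 1 3 9 27 35 35 35 35 35

Derivation:
Computing each delay:
  i=0: min(1*3^0, 35) = 1
  i=1: min(1*3^1, 35) = 3
  i=2: min(1*3^2, 35) = 9
  i=3: min(1*3^3, 35) = 27
  i=4: min(1*3^4, 35) = 35
  i=5: min(1*3^5, 35) = 35
  i=6: min(1*3^6, 35) = 35
  i=7: min(1*3^7, 35) = 35
  i=8: min(1*3^8, 35) = 35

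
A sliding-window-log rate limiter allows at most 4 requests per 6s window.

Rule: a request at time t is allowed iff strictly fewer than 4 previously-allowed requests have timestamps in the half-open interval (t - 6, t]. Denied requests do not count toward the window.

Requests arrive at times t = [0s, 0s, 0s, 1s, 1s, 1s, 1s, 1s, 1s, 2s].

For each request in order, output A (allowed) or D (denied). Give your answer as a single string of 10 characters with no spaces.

Answer: AAAADDDDDD

Derivation:
Tracking allowed requests in the window:
  req#1 t=0s: ALLOW
  req#2 t=0s: ALLOW
  req#3 t=0s: ALLOW
  req#4 t=1s: ALLOW
  req#5 t=1s: DENY
  req#6 t=1s: DENY
  req#7 t=1s: DENY
  req#8 t=1s: DENY
  req#9 t=1s: DENY
  req#10 t=2s: DENY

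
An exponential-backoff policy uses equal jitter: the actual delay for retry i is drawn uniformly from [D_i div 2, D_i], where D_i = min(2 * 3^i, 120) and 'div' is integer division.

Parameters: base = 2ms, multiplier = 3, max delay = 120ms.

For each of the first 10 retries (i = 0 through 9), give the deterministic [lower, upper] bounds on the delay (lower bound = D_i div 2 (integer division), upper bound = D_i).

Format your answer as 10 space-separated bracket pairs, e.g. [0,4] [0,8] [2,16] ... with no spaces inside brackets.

Answer: [1,2] [3,6] [9,18] [27,54] [60,120] [60,120] [60,120] [60,120] [60,120] [60,120]

Derivation:
Computing bounds per retry:
  i=0: D_i=min(2*3^0,120)=2, bounds=[1,2]
  i=1: D_i=min(2*3^1,120)=6, bounds=[3,6]
  i=2: D_i=min(2*3^2,120)=18, bounds=[9,18]
  i=3: D_i=min(2*3^3,120)=54, bounds=[27,54]
  i=4: D_i=min(2*3^4,120)=120, bounds=[60,120]
  i=5: D_i=min(2*3^5,120)=120, bounds=[60,120]
  i=6: D_i=min(2*3^6,120)=120, bounds=[60,120]
  i=7: D_i=min(2*3^7,120)=120, bounds=[60,120]
  i=8: D_i=min(2*3^8,120)=120, bounds=[60,120]
  i=9: D_i=min(2*3^9,120)=120, bounds=[60,120]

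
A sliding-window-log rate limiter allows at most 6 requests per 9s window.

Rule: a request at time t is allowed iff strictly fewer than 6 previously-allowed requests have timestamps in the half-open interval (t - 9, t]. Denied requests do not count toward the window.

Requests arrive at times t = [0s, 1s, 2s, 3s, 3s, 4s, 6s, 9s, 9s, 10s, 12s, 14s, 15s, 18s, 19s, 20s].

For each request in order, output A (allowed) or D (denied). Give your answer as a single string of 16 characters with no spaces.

Tracking allowed requests in the window:
  req#1 t=0s: ALLOW
  req#2 t=1s: ALLOW
  req#3 t=2s: ALLOW
  req#4 t=3s: ALLOW
  req#5 t=3s: ALLOW
  req#6 t=4s: ALLOW
  req#7 t=6s: DENY
  req#8 t=9s: ALLOW
  req#9 t=9s: DENY
  req#10 t=10s: ALLOW
  req#11 t=12s: ALLOW
  req#12 t=14s: ALLOW
  req#13 t=15s: ALLOW
  req#14 t=18s: ALLOW
  req#15 t=19s: ALLOW
  req#16 t=20s: ALLOW

Answer: AAAAAADADAAAAAAA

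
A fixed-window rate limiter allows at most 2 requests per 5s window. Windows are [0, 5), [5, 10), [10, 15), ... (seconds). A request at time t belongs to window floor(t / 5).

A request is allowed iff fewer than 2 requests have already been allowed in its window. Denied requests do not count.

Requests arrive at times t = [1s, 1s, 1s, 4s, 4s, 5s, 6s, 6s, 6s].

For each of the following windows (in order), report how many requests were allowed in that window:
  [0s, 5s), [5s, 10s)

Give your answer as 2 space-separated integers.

Processing requests:
  req#1 t=1s (window 0): ALLOW
  req#2 t=1s (window 0): ALLOW
  req#3 t=1s (window 0): DENY
  req#4 t=4s (window 0): DENY
  req#5 t=4s (window 0): DENY
  req#6 t=5s (window 1): ALLOW
  req#7 t=6s (window 1): ALLOW
  req#8 t=6s (window 1): DENY
  req#9 t=6s (window 1): DENY

Allowed counts by window: 2 2

Answer: 2 2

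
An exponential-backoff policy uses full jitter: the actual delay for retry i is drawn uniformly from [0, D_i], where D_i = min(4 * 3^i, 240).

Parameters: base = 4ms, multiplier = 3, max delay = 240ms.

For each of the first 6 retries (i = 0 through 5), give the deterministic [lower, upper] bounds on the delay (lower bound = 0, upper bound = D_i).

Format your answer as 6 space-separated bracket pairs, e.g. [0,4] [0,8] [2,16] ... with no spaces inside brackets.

Computing bounds per retry:
  i=0: D_i=min(4*3^0,240)=4, bounds=[0,4]
  i=1: D_i=min(4*3^1,240)=12, bounds=[0,12]
  i=2: D_i=min(4*3^2,240)=36, bounds=[0,36]
  i=3: D_i=min(4*3^3,240)=108, bounds=[0,108]
  i=4: D_i=min(4*3^4,240)=240, bounds=[0,240]
  i=5: D_i=min(4*3^5,240)=240, bounds=[0,240]

Answer: [0,4] [0,12] [0,36] [0,108] [0,240] [0,240]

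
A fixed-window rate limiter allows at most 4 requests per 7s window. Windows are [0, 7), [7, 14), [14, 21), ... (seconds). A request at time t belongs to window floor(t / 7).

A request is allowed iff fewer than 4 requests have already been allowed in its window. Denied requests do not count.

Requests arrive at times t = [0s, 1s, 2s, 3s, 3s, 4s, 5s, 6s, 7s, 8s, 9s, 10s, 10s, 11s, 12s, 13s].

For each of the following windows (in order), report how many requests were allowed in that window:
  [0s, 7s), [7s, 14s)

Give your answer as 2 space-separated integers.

Processing requests:
  req#1 t=0s (window 0): ALLOW
  req#2 t=1s (window 0): ALLOW
  req#3 t=2s (window 0): ALLOW
  req#4 t=3s (window 0): ALLOW
  req#5 t=3s (window 0): DENY
  req#6 t=4s (window 0): DENY
  req#7 t=5s (window 0): DENY
  req#8 t=6s (window 0): DENY
  req#9 t=7s (window 1): ALLOW
  req#10 t=8s (window 1): ALLOW
  req#11 t=9s (window 1): ALLOW
  req#12 t=10s (window 1): ALLOW
  req#13 t=10s (window 1): DENY
  req#14 t=11s (window 1): DENY
  req#15 t=12s (window 1): DENY
  req#16 t=13s (window 1): DENY

Allowed counts by window: 4 4

Answer: 4 4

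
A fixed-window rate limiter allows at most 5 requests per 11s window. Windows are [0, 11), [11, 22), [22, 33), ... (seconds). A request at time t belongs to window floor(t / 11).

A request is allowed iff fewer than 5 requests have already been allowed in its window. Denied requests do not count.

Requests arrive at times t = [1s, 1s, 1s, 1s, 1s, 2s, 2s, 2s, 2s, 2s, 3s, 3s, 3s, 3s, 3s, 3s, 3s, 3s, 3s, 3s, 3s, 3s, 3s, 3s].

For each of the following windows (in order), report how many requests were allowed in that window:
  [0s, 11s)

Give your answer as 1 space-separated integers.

Answer: 5

Derivation:
Processing requests:
  req#1 t=1s (window 0): ALLOW
  req#2 t=1s (window 0): ALLOW
  req#3 t=1s (window 0): ALLOW
  req#4 t=1s (window 0): ALLOW
  req#5 t=1s (window 0): ALLOW
  req#6 t=2s (window 0): DENY
  req#7 t=2s (window 0): DENY
  req#8 t=2s (window 0): DENY
  req#9 t=2s (window 0): DENY
  req#10 t=2s (window 0): DENY
  req#11 t=3s (window 0): DENY
  req#12 t=3s (window 0): DENY
  req#13 t=3s (window 0): DENY
  req#14 t=3s (window 0): DENY
  req#15 t=3s (window 0): DENY
  req#16 t=3s (window 0): DENY
  req#17 t=3s (window 0): DENY
  req#18 t=3s (window 0): DENY
  req#19 t=3s (window 0): DENY
  req#20 t=3s (window 0): DENY
  req#21 t=3s (window 0): DENY
  req#22 t=3s (window 0): DENY
  req#23 t=3s (window 0): DENY
  req#24 t=3s (window 0): DENY

Allowed counts by window: 5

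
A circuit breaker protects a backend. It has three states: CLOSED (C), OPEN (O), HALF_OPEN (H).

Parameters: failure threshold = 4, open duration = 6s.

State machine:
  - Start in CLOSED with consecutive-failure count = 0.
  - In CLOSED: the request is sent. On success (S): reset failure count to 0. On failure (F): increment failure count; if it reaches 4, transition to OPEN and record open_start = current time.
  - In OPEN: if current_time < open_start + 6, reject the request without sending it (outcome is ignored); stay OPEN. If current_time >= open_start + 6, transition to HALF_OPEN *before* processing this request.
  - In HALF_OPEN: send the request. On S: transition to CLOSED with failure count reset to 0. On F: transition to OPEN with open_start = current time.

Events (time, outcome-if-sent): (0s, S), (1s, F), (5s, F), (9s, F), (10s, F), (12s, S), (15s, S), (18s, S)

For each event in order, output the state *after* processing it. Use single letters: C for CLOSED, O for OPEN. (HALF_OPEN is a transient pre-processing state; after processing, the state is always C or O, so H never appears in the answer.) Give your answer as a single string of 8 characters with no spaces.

Answer: CCCCOOOC

Derivation:
State after each event:
  event#1 t=0s outcome=S: state=CLOSED
  event#2 t=1s outcome=F: state=CLOSED
  event#3 t=5s outcome=F: state=CLOSED
  event#4 t=9s outcome=F: state=CLOSED
  event#5 t=10s outcome=F: state=OPEN
  event#6 t=12s outcome=S: state=OPEN
  event#7 t=15s outcome=S: state=OPEN
  event#8 t=18s outcome=S: state=CLOSED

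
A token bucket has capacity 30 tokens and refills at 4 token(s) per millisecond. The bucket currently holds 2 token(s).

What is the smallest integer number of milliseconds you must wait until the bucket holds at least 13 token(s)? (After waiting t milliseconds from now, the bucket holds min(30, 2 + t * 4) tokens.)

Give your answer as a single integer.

Need 2 + t * 4 >= 13, so t >= 11/4.
Smallest integer t = ceil(11/4) = 3.

Answer: 3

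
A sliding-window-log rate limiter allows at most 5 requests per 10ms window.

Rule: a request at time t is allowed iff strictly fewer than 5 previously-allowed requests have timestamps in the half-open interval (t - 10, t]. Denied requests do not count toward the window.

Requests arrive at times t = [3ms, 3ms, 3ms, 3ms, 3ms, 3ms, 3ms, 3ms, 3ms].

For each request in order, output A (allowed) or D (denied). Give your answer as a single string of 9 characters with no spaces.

Tracking allowed requests in the window:
  req#1 t=3ms: ALLOW
  req#2 t=3ms: ALLOW
  req#3 t=3ms: ALLOW
  req#4 t=3ms: ALLOW
  req#5 t=3ms: ALLOW
  req#6 t=3ms: DENY
  req#7 t=3ms: DENY
  req#8 t=3ms: DENY
  req#9 t=3ms: DENY

Answer: AAAAADDDD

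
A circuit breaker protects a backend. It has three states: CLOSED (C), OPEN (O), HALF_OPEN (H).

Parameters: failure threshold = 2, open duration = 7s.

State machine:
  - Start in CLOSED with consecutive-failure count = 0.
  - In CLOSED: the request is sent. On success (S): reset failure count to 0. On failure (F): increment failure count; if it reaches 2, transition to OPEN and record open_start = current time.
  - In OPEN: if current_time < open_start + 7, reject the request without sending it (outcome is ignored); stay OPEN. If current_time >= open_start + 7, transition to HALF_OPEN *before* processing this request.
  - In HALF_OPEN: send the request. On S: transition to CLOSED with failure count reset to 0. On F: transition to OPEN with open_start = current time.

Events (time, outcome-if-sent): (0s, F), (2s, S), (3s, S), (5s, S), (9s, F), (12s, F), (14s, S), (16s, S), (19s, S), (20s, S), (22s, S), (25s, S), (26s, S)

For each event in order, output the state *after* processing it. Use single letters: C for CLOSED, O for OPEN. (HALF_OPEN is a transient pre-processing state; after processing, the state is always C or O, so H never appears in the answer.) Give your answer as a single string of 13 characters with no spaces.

Answer: CCCCCOOOCCCCC

Derivation:
State after each event:
  event#1 t=0s outcome=F: state=CLOSED
  event#2 t=2s outcome=S: state=CLOSED
  event#3 t=3s outcome=S: state=CLOSED
  event#4 t=5s outcome=S: state=CLOSED
  event#5 t=9s outcome=F: state=CLOSED
  event#6 t=12s outcome=F: state=OPEN
  event#7 t=14s outcome=S: state=OPEN
  event#8 t=16s outcome=S: state=OPEN
  event#9 t=19s outcome=S: state=CLOSED
  event#10 t=20s outcome=S: state=CLOSED
  event#11 t=22s outcome=S: state=CLOSED
  event#12 t=25s outcome=S: state=CLOSED
  event#13 t=26s outcome=S: state=CLOSED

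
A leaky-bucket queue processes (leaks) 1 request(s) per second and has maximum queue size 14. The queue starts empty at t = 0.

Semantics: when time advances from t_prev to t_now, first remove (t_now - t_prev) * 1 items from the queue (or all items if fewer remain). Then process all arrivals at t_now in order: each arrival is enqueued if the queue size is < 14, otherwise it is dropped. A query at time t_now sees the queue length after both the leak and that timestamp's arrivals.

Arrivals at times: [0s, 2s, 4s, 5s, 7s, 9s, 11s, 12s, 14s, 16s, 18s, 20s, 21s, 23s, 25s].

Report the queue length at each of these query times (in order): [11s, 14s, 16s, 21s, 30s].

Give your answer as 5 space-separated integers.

Answer: 1 1 1 1 0

Derivation:
Queue lengths at query times:
  query t=11s: backlog = 1
  query t=14s: backlog = 1
  query t=16s: backlog = 1
  query t=21s: backlog = 1
  query t=30s: backlog = 0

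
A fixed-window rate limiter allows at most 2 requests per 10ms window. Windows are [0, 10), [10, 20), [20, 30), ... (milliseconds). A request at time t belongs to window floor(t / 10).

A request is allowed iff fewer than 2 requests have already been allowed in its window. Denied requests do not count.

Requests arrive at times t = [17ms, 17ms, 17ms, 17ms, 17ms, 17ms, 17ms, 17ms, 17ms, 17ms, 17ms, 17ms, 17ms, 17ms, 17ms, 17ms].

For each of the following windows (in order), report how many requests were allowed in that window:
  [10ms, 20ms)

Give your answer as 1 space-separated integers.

Processing requests:
  req#1 t=17ms (window 1): ALLOW
  req#2 t=17ms (window 1): ALLOW
  req#3 t=17ms (window 1): DENY
  req#4 t=17ms (window 1): DENY
  req#5 t=17ms (window 1): DENY
  req#6 t=17ms (window 1): DENY
  req#7 t=17ms (window 1): DENY
  req#8 t=17ms (window 1): DENY
  req#9 t=17ms (window 1): DENY
  req#10 t=17ms (window 1): DENY
  req#11 t=17ms (window 1): DENY
  req#12 t=17ms (window 1): DENY
  req#13 t=17ms (window 1): DENY
  req#14 t=17ms (window 1): DENY
  req#15 t=17ms (window 1): DENY
  req#16 t=17ms (window 1): DENY

Allowed counts by window: 2

Answer: 2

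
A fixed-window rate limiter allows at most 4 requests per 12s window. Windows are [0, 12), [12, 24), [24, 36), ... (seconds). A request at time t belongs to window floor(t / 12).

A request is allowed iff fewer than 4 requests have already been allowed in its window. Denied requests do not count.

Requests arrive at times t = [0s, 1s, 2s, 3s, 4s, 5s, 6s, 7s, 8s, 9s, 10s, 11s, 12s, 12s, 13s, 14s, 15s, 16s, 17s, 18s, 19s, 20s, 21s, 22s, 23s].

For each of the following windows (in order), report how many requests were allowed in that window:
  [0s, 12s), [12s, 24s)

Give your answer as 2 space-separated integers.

Answer: 4 4

Derivation:
Processing requests:
  req#1 t=0s (window 0): ALLOW
  req#2 t=1s (window 0): ALLOW
  req#3 t=2s (window 0): ALLOW
  req#4 t=3s (window 0): ALLOW
  req#5 t=4s (window 0): DENY
  req#6 t=5s (window 0): DENY
  req#7 t=6s (window 0): DENY
  req#8 t=7s (window 0): DENY
  req#9 t=8s (window 0): DENY
  req#10 t=9s (window 0): DENY
  req#11 t=10s (window 0): DENY
  req#12 t=11s (window 0): DENY
  req#13 t=12s (window 1): ALLOW
  req#14 t=12s (window 1): ALLOW
  req#15 t=13s (window 1): ALLOW
  req#16 t=14s (window 1): ALLOW
  req#17 t=15s (window 1): DENY
  req#18 t=16s (window 1): DENY
  req#19 t=17s (window 1): DENY
  req#20 t=18s (window 1): DENY
  req#21 t=19s (window 1): DENY
  req#22 t=20s (window 1): DENY
  req#23 t=21s (window 1): DENY
  req#24 t=22s (window 1): DENY
  req#25 t=23s (window 1): DENY

Allowed counts by window: 4 4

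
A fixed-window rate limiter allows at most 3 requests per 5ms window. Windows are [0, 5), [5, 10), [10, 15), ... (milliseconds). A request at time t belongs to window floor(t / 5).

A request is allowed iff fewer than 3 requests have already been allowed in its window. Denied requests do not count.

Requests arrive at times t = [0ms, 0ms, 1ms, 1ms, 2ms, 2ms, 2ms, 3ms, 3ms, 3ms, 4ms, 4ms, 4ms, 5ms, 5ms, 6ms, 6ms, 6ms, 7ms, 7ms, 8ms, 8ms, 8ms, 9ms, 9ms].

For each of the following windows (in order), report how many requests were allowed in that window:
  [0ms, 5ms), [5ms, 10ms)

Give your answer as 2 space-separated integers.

Processing requests:
  req#1 t=0ms (window 0): ALLOW
  req#2 t=0ms (window 0): ALLOW
  req#3 t=1ms (window 0): ALLOW
  req#4 t=1ms (window 0): DENY
  req#5 t=2ms (window 0): DENY
  req#6 t=2ms (window 0): DENY
  req#7 t=2ms (window 0): DENY
  req#8 t=3ms (window 0): DENY
  req#9 t=3ms (window 0): DENY
  req#10 t=3ms (window 0): DENY
  req#11 t=4ms (window 0): DENY
  req#12 t=4ms (window 0): DENY
  req#13 t=4ms (window 0): DENY
  req#14 t=5ms (window 1): ALLOW
  req#15 t=5ms (window 1): ALLOW
  req#16 t=6ms (window 1): ALLOW
  req#17 t=6ms (window 1): DENY
  req#18 t=6ms (window 1): DENY
  req#19 t=7ms (window 1): DENY
  req#20 t=7ms (window 1): DENY
  req#21 t=8ms (window 1): DENY
  req#22 t=8ms (window 1): DENY
  req#23 t=8ms (window 1): DENY
  req#24 t=9ms (window 1): DENY
  req#25 t=9ms (window 1): DENY

Allowed counts by window: 3 3

Answer: 3 3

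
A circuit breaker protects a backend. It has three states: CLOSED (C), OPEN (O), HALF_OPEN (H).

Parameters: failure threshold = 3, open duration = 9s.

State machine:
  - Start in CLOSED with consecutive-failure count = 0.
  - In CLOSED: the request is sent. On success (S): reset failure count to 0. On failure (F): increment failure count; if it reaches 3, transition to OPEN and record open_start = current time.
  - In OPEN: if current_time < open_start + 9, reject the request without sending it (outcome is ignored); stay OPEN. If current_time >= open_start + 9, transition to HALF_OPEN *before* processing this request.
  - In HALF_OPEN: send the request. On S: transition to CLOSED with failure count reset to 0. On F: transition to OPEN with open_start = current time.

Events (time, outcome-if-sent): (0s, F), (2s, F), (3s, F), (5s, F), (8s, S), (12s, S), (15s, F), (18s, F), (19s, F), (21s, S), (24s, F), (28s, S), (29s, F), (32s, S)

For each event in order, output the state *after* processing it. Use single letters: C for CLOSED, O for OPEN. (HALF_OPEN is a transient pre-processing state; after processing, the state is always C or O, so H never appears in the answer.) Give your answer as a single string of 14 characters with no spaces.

Answer: CCOOOCCCOOOCCC

Derivation:
State after each event:
  event#1 t=0s outcome=F: state=CLOSED
  event#2 t=2s outcome=F: state=CLOSED
  event#3 t=3s outcome=F: state=OPEN
  event#4 t=5s outcome=F: state=OPEN
  event#5 t=8s outcome=S: state=OPEN
  event#6 t=12s outcome=S: state=CLOSED
  event#7 t=15s outcome=F: state=CLOSED
  event#8 t=18s outcome=F: state=CLOSED
  event#9 t=19s outcome=F: state=OPEN
  event#10 t=21s outcome=S: state=OPEN
  event#11 t=24s outcome=F: state=OPEN
  event#12 t=28s outcome=S: state=CLOSED
  event#13 t=29s outcome=F: state=CLOSED
  event#14 t=32s outcome=S: state=CLOSED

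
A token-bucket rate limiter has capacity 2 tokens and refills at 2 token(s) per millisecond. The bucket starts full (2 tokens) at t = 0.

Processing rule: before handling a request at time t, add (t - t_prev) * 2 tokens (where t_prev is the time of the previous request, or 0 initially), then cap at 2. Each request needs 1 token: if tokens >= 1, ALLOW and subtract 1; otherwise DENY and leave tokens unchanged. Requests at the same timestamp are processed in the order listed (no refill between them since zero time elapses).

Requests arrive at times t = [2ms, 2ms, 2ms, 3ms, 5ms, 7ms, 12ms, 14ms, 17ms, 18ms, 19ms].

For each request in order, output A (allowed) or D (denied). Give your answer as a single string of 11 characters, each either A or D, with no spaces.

Answer: AADAAAAAAAA

Derivation:
Simulating step by step:
  req#1 t=2ms: ALLOW
  req#2 t=2ms: ALLOW
  req#3 t=2ms: DENY
  req#4 t=3ms: ALLOW
  req#5 t=5ms: ALLOW
  req#6 t=7ms: ALLOW
  req#7 t=12ms: ALLOW
  req#8 t=14ms: ALLOW
  req#9 t=17ms: ALLOW
  req#10 t=18ms: ALLOW
  req#11 t=19ms: ALLOW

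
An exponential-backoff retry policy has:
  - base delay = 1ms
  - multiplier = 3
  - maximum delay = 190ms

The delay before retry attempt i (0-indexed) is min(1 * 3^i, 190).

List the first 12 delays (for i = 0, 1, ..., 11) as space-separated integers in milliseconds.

Computing each delay:
  i=0: min(1*3^0, 190) = 1
  i=1: min(1*3^1, 190) = 3
  i=2: min(1*3^2, 190) = 9
  i=3: min(1*3^3, 190) = 27
  i=4: min(1*3^4, 190) = 81
  i=5: min(1*3^5, 190) = 190
  i=6: min(1*3^6, 190) = 190
  i=7: min(1*3^7, 190) = 190
  i=8: min(1*3^8, 190) = 190
  i=9: min(1*3^9, 190) = 190
  i=10: min(1*3^10, 190) = 190
  i=11: min(1*3^11, 190) = 190

Answer: 1 3 9 27 81 190 190 190 190 190 190 190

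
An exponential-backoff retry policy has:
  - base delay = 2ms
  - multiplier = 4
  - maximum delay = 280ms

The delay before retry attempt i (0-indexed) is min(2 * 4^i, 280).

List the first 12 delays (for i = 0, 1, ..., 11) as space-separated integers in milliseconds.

Computing each delay:
  i=0: min(2*4^0, 280) = 2
  i=1: min(2*4^1, 280) = 8
  i=2: min(2*4^2, 280) = 32
  i=3: min(2*4^3, 280) = 128
  i=4: min(2*4^4, 280) = 280
  i=5: min(2*4^5, 280) = 280
  i=6: min(2*4^6, 280) = 280
  i=7: min(2*4^7, 280) = 280
  i=8: min(2*4^8, 280) = 280
  i=9: min(2*4^9, 280) = 280
  i=10: min(2*4^10, 280) = 280
  i=11: min(2*4^11, 280) = 280

Answer: 2 8 32 128 280 280 280 280 280 280 280 280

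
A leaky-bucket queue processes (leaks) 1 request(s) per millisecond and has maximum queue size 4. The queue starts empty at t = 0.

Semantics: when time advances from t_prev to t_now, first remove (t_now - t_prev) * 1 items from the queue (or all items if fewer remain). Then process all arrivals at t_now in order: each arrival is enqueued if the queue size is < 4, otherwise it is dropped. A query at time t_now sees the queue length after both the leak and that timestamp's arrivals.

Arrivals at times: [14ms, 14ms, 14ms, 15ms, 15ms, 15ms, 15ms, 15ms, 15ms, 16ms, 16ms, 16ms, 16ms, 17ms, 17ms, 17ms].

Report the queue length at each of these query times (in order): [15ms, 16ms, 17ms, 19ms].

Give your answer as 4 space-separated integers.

Answer: 4 4 4 2

Derivation:
Queue lengths at query times:
  query t=15ms: backlog = 4
  query t=16ms: backlog = 4
  query t=17ms: backlog = 4
  query t=19ms: backlog = 2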